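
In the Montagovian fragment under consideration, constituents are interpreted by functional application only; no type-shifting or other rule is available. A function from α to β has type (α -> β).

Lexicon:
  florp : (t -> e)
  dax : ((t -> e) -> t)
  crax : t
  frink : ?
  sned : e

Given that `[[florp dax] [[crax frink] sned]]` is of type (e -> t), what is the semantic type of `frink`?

[[florp dax] [[crax frink] sned]] is required to be (e -> t). [florp dax] : t cannot yield (e -> t) as functor, so [[crax frink] sned] : (t -> (e -> t)).
[[crax frink] sned] is required to be (t -> (e -> t)). sned : e cannot yield (t -> (e -> t)) as functor, so [crax frink] : (e -> (t -> (e -> t))).
[crax frink] is required to be (e -> (t -> (e -> t))). crax : t cannot yield (e -> (t -> (e -> t))) as functor, so frink : (t -> (e -> (t -> (e -> t)))).

(t -> (e -> (t -> (e -> t))))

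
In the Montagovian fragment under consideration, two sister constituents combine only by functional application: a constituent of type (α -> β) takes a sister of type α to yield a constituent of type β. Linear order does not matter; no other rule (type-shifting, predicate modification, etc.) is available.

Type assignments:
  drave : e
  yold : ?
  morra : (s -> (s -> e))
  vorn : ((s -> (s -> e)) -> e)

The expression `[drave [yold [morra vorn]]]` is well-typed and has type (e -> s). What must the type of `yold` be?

(e -> (e -> (e -> s)))

[drave [yold [morra vorn]]] must have type (e -> s). The sister drave has type e; that is not a function onto (e -> s), so [yold [morra vorn]] must be the functor, of type (e -> (e -> s)).
[yold [morra vorn]] must have type (e -> (e -> s)). The sister [morra vorn] has type e; that is not a function onto (e -> (e -> s)), so yold must be the functor, of type (e -> (e -> (e -> s))).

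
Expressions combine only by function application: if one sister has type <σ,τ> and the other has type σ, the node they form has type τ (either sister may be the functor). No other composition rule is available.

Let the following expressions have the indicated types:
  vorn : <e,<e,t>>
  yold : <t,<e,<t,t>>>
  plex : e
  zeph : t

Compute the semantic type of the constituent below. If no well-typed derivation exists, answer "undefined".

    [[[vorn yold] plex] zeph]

undefined

At [vorn yold]: neither <e,<e,t>> nor <t,<e,<t,t>>> can take the other as argument; the node is ill-typed.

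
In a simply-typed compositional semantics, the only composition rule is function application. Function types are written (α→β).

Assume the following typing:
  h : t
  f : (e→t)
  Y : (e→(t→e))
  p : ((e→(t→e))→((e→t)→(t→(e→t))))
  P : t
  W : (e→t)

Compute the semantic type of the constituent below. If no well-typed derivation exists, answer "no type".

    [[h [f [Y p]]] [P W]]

no type

[Y p]: functor p : ((e→(t→e))→((e→t)→(t→(e→t)))), argument Y : (e→(t→e)); result ((e→t)→(t→(e→t))).
[f [Y p]]: functor [Y p] : ((e→t)→(t→(e→t))), argument f : (e→t); result (t→(e→t)).
[h [f [Y p]]]: functor [f [Y p]] : (t→(e→t)), argument h : t; result (e→t).
At [P W]: neither t nor (e→t) can take the other as argument; the node is ill-typed.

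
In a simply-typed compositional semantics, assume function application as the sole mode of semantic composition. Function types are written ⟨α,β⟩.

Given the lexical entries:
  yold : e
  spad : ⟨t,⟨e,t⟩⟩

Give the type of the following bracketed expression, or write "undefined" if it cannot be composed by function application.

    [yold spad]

undefined

[yold spad]: e with ⟨t,⟨e,t⟩⟩ — neither is a function whose domain matches the other; composition fails here.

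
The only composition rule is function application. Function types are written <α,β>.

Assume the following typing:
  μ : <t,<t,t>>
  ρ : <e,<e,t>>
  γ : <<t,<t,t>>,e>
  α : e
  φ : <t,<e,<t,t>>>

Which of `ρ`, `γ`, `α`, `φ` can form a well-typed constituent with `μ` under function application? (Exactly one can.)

γ

ρ : <e,<e,t>> — does not combine with μ.
γ — combines: γ : <<t,<t,t>>,e> takes μ : <t,<t,t>> as argument, giving e.
α : e — does not combine with μ.
φ : <t,<e,<t,t>>> — does not combine with μ.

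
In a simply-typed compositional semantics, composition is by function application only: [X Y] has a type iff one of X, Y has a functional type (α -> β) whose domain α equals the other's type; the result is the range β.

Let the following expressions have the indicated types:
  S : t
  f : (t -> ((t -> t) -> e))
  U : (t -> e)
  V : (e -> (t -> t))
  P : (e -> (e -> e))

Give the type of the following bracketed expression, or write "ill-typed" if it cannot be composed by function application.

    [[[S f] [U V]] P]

At [S f], f : (t -> ((t -> t) -> e)) takes S : t, giving ((t -> t) -> e).
At [U V]: neither (t -> e) nor (e -> (t -> t)) can take the other as argument; the node is ill-typed.

ill-typed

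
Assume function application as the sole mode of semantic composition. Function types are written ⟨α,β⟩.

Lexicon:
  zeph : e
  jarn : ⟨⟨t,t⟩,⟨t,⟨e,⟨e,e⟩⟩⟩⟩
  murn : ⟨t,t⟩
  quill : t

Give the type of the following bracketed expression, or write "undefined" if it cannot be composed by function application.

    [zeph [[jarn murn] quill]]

[jarn murn]: jarn is ⟨⟨t,t⟩,⟨t,⟨e,⟨e,e⟩⟩⟩⟩, murn is ⟨t,t⟩; result ⟨t,⟨e,⟨e,e⟩⟩⟩.
[[jarn murn] quill]: [jarn murn] is ⟨t,⟨e,⟨e,e⟩⟩⟩, quill is t; result ⟨e,⟨e,e⟩⟩.
[zeph [[jarn murn] quill]]: [[jarn murn] quill] is ⟨e,⟨e,e⟩⟩, zeph is e; result ⟨e,e⟩.

⟨e,e⟩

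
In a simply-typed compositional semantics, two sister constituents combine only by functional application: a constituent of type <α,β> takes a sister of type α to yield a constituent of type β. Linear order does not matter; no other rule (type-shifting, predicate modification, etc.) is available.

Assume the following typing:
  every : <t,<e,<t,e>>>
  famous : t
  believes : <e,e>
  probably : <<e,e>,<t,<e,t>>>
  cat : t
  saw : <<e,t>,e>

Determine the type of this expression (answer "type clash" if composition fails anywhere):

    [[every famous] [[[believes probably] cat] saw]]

<t,e>

[every famous]: <t,<e,<t,e>>> applied to t yields <e,<t,e>>.
[believes probably]: <<e,e>,<t,<e,t>>> applied to <e,e> yields <t,<e,t>>.
[[believes probably] cat]: <t,<e,t>> applied to t yields <e,t>.
[[[believes probably] cat] saw]: <<e,t>,e> applied to <e,t> yields e.
[[every famous] [[[believes probably] cat] saw]]: <e,<t,e>> applied to e yields <t,e>.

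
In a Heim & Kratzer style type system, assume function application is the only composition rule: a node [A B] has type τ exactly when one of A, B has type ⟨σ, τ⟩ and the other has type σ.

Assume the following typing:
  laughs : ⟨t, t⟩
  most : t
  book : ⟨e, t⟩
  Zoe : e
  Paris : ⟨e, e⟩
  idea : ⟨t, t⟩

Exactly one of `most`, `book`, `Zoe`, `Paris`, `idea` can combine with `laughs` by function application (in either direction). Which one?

most

most — combines: laughs : ⟨t, t⟩ takes most : t as argument, giving t.
book : ⟨e, t⟩ — no; laughs wants t, and book wants e.
Zoe : e — no; laughs wants t, and Zoe wants nothing (atomic).
Paris : ⟨e, e⟩ — no; laughs wants t, and Paris wants e.
idea : ⟨t, t⟩ — no; laughs wants t, and idea wants t.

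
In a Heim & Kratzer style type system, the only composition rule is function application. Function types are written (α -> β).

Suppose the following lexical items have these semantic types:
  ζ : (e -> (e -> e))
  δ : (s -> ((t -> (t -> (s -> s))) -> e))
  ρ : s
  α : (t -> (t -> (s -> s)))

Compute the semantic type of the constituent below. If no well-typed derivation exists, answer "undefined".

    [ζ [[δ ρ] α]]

(e -> e)

[δ ρ]: functor δ : (s -> ((t -> (t -> (s -> s))) -> e)), argument ρ : s; result ((t -> (t -> (s -> s))) -> e).
[[δ ρ] α]: functor [δ ρ] : ((t -> (t -> (s -> s))) -> e), argument α : (t -> (t -> (s -> s))); result e.
[ζ [[δ ρ] α]]: functor ζ : (e -> (e -> e)), argument [[δ ρ] α] : e; result (e -> e).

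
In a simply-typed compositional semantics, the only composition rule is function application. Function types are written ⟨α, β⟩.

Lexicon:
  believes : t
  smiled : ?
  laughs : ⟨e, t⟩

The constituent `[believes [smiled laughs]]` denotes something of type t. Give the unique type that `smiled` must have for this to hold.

⟨⟨e, t⟩, ⟨t, t⟩⟩

At [believes [smiled laughs]] (required: t): believes is t, which is not a function with range t; hence [smiled laughs] is the functor — type ⟨t, t⟩.
At [smiled laughs] (required: ⟨t, t⟩): laughs is ⟨e, t⟩, which is not a function with range ⟨t, t⟩; hence smiled is the functor — type ⟨⟨e, t⟩, ⟨t, t⟩⟩.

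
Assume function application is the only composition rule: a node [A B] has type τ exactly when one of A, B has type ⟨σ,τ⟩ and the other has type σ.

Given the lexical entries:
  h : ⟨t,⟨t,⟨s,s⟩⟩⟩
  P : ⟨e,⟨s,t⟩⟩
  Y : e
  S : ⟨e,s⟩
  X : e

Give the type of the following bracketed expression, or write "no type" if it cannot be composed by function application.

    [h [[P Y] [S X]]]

[P Y]: functor P : ⟨e,⟨s,t⟩⟩, argument Y : e; result ⟨s,t⟩.
[S X]: functor S : ⟨e,s⟩, argument X : e; result s.
[[P Y] [S X]]: functor [P Y] : ⟨s,t⟩, argument [S X] : s; result t.
[h [[P Y] [S X]]]: functor h : ⟨t,⟨t,⟨s,s⟩⟩⟩, argument [[P Y] [S X]] : t; result ⟨t,⟨s,s⟩⟩.

⟨t,⟨s,s⟩⟩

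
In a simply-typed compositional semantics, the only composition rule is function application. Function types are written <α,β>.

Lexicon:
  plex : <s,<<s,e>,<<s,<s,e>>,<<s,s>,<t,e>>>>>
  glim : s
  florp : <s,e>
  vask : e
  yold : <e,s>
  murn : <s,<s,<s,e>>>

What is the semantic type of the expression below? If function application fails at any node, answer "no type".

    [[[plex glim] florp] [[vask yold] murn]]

At [plex glim], plex : <s,<<s,e>,<<s,<s,e>>,<<s,s>,<t,e>>>>> takes glim : s, giving <<s,e>,<<s,<s,e>>,<<s,s>,<t,e>>>>.
At [[plex glim] florp], [plex glim] : <<s,e>,<<s,<s,e>>,<<s,s>,<t,e>>>> takes florp : <s,e>, giving <<s,<s,e>>,<<s,s>,<t,e>>>.
At [vask yold], yold : <e,s> takes vask : e, giving s.
At [[vask yold] murn], murn : <s,<s,<s,e>>> takes [vask yold] : s, giving <s,<s,e>>.
At [[[plex glim] florp] [[vask yold] murn]], [[plex glim] florp] : <<s,<s,e>>,<<s,s>,<t,e>>> takes [[vask yold] murn] : <s,<s,e>>, giving <<s,s>,<t,e>>.

<<s,s>,<t,e>>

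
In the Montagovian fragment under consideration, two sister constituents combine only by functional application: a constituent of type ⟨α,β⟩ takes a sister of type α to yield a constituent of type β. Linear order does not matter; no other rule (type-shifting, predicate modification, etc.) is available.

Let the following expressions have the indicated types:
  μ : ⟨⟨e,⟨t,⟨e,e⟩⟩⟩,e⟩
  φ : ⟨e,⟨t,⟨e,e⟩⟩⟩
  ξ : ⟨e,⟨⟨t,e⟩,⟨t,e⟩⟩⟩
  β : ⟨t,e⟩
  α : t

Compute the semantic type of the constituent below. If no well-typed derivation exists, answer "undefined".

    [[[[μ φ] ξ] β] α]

e

[μ φ]: ⟨⟨e,⟨t,⟨e,e⟩⟩⟩,e⟩ applied to ⟨e,⟨t,⟨e,e⟩⟩⟩ yields e.
[[μ φ] ξ]: ⟨e,⟨⟨t,e⟩,⟨t,e⟩⟩⟩ applied to e yields ⟨⟨t,e⟩,⟨t,e⟩⟩.
[[[μ φ] ξ] β]: ⟨⟨t,e⟩,⟨t,e⟩⟩ applied to ⟨t,e⟩ yields ⟨t,e⟩.
[[[[μ φ] ξ] β] α]: ⟨t,e⟩ applied to t yields e.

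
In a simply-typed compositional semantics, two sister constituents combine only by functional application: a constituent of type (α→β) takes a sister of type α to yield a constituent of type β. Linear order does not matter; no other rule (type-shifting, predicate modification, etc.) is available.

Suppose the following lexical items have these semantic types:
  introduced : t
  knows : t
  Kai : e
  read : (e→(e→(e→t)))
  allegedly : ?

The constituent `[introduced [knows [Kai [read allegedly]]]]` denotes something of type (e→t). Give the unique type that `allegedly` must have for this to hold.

For [introduced [knows [Kai [read allegedly]]]] to have type (e→t) with introduced of type t, [knows [Kai [read allegedly]]] must be the function: [knows [Kai [read allegedly]]] : (t→(e→t)).
For [knows [Kai [read allegedly]]] to have type (t→(e→t)) with knows of type t, [Kai [read allegedly]] must be the function: [Kai [read allegedly]] : (t→(t→(e→t))).
For [Kai [read allegedly]] to have type (t→(t→(e→t))) with Kai of type e, [read allegedly] must be the function: [read allegedly] : (e→(t→(t→(e→t)))).
For [read allegedly] to have type (e→(t→(t→(e→t)))) with read of type (e→(e→(e→t))), allegedly must be the function: allegedly : ((e→(e→(e→t)))→(e→(t→(t→(e→t))))).

((e→(e→(e→t)))→(e→(t→(t→(e→t)))))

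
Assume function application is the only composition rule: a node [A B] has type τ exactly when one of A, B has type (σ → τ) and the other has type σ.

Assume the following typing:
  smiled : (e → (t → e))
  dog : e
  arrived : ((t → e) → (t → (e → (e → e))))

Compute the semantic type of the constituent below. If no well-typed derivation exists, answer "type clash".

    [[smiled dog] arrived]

[smiled dog]: functor smiled : (e → (t → e)), argument dog : e; result (t → e).
[[smiled dog] arrived]: functor arrived : ((t → e) → (t → (e → (e → e)))), argument [smiled dog] : (t → e); result (t → (e → (e → e))).

(t → (e → (e → e)))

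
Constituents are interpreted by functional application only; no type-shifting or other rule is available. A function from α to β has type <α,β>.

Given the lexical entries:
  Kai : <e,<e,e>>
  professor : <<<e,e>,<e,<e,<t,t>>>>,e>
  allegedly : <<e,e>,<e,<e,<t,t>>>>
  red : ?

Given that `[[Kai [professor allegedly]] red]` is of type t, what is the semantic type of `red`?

For [[Kai [professor allegedly]] red] to have type t with [Kai [professor allegedly]] of type <e,e>, red must be the function: red : <<e,e>,t>.

<<e,e>,t>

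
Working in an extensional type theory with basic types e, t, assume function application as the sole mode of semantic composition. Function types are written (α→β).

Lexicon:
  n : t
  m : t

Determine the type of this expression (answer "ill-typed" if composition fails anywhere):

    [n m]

[n m]: t and t cannot combine by function application — type clash.

ill-typed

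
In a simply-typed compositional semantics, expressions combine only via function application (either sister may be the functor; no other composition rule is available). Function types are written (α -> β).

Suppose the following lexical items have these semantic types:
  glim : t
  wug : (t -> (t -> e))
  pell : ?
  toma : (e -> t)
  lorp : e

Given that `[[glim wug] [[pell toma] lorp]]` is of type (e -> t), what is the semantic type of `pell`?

((e -> t) -> (e -> ((t -> e) -> (e -> t))))

For [[glim wug] [[pell toma] lorp]] to have type (e -> t) with [glim wug] of type (t -> e), [[pell toma] lorp] must be the function: [[pell toma] lorp] : ((t -> e) -> (e -> t)).
For [[pell toma] lorp] to have type ((t -> e) -> (e -> t)) with lorp of type e, [pell toma] must be the function: [pell toma] : (e -> ((t -> e) -> (e -> t))).
For [pell toma] to have type (e -> ((t -> e) -> (e -> t))) with toma of type (e -> t), pell must be the function: pell : ((e -> t) -> (e -> ((t -> e) -> (e -> t)))).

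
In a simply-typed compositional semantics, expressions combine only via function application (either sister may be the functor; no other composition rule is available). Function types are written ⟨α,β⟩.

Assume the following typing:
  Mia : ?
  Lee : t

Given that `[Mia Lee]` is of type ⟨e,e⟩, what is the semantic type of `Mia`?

For [Mia Lee] to have type ⟨e,e⟩ with Lee of type t, Mia must be the function: Mia : ⟨t,⟨e,e⟩⟩.

⟨t,⟨e,e⟩⟩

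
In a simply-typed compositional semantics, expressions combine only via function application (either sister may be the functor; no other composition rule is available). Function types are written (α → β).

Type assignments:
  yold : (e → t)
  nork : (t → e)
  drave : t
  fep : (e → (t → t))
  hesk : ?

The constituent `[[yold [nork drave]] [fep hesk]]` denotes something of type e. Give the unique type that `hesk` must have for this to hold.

((e → (t → t)) → (t → e))

[[yold [nork drave]] [fep hesk]] is required to be e. [yold [nork drave]] : t cannot yield e as functor, so [fep hesk] : (t → e).
[fep hesk] is required to be (t → e). fep : (e → (t → t)) cannot yield (t → e) as functor, so hesk : ((e → (t → t)) → (t → e)).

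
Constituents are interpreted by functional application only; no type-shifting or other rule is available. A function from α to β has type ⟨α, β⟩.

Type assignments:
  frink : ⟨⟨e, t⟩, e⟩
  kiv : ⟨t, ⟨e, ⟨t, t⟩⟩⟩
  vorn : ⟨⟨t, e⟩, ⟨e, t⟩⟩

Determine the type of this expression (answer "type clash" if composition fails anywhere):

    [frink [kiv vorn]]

type clash

[kiv vorn]: ⟨t, ⟨e, ⟨t, t⟩⟩⟩ and ⟨⟨t, e⟩, ⟨e, t⟩⟩ cannot combine by function application — type clash.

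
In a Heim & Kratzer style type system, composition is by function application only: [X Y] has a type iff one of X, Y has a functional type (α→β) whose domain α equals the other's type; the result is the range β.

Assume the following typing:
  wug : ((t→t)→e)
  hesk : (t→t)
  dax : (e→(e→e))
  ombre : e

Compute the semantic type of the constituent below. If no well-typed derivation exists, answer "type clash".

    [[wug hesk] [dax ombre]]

e

[wug hesk] — wug of type ((t→t)→e) combines with hesk of type (t→t): type e.
[dax ombre] — dax of type (e→(e→e)) combines with ombre of type e: type (e→e).
[[wug hesk] [dax ombre]] — [dax ombre] of type (e→e) combines with [wug hesk] of type e: type e.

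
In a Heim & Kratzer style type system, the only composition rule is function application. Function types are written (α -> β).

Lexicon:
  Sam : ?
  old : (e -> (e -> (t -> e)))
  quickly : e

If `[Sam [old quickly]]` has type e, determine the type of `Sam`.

At [Sam [old quickly]] (required: e): [old quickly] is (e -> (t -> e)), which is not a function with range e; hence Sam is the functor — type ((e -> (t -> e)) -> e).

((e -> (t -> e)) -> e)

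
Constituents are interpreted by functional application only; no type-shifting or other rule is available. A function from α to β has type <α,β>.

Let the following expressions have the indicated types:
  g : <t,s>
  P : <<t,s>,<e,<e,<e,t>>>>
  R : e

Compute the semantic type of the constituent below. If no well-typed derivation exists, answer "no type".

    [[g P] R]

<e,<e,t>>

[g P] — P of type <<t,s>,<e,<e,<e,t>>>> combines with g of type <t,s>: type <e,<e,<e,t>>>.
[[g P] R] — [g P] of type <e,<e,<e,t>>> combines with R of type e: type <e,<e,t>>.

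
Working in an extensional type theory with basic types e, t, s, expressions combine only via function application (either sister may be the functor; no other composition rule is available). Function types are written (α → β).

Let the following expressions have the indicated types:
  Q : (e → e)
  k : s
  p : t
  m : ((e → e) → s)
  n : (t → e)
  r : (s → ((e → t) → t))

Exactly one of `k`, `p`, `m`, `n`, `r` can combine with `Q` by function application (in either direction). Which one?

k : s — does not combine with Q.
p : t — does not combine with Q.
m — combines: m : ((e → e) → s) takes Q : (e → e) as argument, giving s.
n : (t → e) — does not combine with Q.
r : (s → ((e → t) → t)) — does not combine with Q.

m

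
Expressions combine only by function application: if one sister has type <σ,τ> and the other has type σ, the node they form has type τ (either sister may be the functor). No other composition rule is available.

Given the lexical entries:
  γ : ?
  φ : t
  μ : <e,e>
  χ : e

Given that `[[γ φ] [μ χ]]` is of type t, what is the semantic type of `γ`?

[[γ φ] [μ χ]] must have type t. The sister [μ χ] has type e; that is not a function onto t, so [γ φ] must be the functor, of type <e,t>.
[γ φ] must have type <e,t>. The sister φ has type t; that is not a function onto <e,t>, so γ must be the functor, of type <t,<e,t>>.

<t,<e,t>>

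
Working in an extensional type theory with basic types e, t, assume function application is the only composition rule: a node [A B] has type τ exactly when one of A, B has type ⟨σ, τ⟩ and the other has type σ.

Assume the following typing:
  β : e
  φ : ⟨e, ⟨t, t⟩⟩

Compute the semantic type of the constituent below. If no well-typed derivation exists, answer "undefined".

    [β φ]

At [β φ], φ : ⟨e, ⟨t, t⟩⟩ takes β : e, giving ⟨t, t⟩.

⟨t, t⟩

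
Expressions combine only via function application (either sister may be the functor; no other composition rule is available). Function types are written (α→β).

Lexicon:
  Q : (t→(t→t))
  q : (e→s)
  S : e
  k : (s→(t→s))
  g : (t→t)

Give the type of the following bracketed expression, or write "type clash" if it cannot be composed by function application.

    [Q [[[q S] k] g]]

type clash

[q S]: functor q : (e→s), argument S : e; result s.
[[q S] k]: functor k : (s→(t→s)), argument [q S] : s; result (t→s).
At [[[q S] k] g]: neither (t→s) nor (t→t) can take the other as argument; the node is ill-typed.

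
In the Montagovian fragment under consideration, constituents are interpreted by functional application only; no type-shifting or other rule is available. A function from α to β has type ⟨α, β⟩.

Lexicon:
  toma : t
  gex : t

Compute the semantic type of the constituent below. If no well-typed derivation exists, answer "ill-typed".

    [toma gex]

[toma gex]: t and t cannot combine by function application — type clash.

ill-typed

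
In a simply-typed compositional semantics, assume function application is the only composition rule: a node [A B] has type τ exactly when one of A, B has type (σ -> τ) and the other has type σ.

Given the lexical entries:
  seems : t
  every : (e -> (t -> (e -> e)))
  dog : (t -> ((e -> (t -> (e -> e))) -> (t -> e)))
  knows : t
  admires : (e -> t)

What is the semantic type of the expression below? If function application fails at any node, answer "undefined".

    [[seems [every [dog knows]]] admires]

At [dog knows], dog : (t -> ((e -> (t -> (e -> e))) -> (t -> e))) takes knows : t, giving ((e -> (t -> (e -> e))) -> (t -> e)).
At [every [dog knows]], [dog knows] : ((e -> (t -> (e -> e))) -> (t -> e)) takes every : (e -> (t -> (e -> e))), giving (t -> e).
At [seems [every [dog knows]]], [every [dog knows]] : (t -> e) takes seems : t, giving e.
At [[seems [every [dog knows]]] admires], admires : (e -> t) takes [seems [every [dog knows]]] : e, giving t.

t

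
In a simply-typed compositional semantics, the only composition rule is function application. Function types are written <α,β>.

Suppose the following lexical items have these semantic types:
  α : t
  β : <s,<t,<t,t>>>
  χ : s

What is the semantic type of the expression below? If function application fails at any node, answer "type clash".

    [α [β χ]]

<t,t>

[β χ]: functor β : <s,<t,<t,t>>>, argument χ : s; result <t,<t,t>>.
[α [β χ]]: functor [β χ] : <t,<t,t>>, argument α : t; result <t,t>.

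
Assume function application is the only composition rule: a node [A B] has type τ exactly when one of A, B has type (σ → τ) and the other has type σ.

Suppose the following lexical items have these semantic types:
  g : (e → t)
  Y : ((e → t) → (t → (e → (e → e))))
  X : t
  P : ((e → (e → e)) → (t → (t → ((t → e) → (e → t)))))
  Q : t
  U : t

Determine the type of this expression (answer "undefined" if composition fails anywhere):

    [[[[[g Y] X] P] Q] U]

((t → e) → (e → t))

At [g Y], Y : ((e → t) → (t → (e → (e → e)))) takes g : (e → t), giving (t → (e → (e → e))).
At [[g Y] X], [g Y] : (t → (e → (e → e))) takes X : t, giving (e → (e → e)).
At [[[g Y] X] P], P : ((e → (e → e)) → (t → (t → ((t → e) → (e → t))))) takes [[g Y] X] : (e → (e → e)), giving (t → (t → ((t → e) → (e → t)))).
At [[[[g Y] X] P] Q], [[[g Y] X] P] : (t → (t → ((t → e) → (e → t)))) takes Q : t, giving (t → ((t → e) → (e → t))).
At [[[[[g Y] X] P] Q] U], [[[[g Y] X] P] Q] : (t → ((t → e) → (e → t))) takes U : t, giving ((t → e) → (e → t)).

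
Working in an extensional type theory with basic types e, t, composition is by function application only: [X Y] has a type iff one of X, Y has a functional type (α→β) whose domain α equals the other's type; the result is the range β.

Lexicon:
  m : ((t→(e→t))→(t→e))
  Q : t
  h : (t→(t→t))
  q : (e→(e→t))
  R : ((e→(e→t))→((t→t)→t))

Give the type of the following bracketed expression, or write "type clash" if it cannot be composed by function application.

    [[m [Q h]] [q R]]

[Q h]: functor h : (t→(t→t)), argument Q : t; result (t→t).
[m [Q h]]: ((t→(e→t))→(t→e)) with (t→t) — neither is a function whose domain matches the other; composition fails here.

type clash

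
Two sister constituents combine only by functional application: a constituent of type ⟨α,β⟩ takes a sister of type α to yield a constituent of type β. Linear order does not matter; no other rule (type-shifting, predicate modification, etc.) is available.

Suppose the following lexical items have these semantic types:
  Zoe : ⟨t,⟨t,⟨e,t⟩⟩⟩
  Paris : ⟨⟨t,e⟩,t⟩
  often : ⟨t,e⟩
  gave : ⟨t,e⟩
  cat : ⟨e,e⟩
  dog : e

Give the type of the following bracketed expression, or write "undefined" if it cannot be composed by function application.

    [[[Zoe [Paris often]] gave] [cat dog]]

undefined

[Paris often]: functor Paris : ⟨⟨t,e⟩,t⟩, argument often : ⟨t,e⟩; result t.
[Zoe [Paris often]]: functor Zoe : ⟨t,⟨t,⟨e,t⟩⟩⟩, argument [Paris often] : t; result ⟨t,⟨e,t⟩⟩.
[[Zoe [Paris often]] gave]: ⟨t,⟨e,t⟩⟩ with ⟨t,e⟩ — neither is a function whose domain matches the other; composition fails here.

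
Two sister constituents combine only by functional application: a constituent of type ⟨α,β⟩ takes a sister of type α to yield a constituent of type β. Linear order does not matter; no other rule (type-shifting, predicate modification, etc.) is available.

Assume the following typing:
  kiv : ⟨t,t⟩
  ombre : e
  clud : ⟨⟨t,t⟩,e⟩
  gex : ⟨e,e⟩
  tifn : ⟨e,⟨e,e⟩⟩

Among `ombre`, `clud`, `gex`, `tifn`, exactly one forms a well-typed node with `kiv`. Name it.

ombre : e — neither side's domain matches the other.
clud — combines: clud : ⟨⟨t,t⟩,e⟩ takes kiv : ⟨t,t⟩ as argument, giving e.
gex : ⟨e,e⟩ — neither side's domain matches the other.
tifn : ⟨e,⟨e,e⟩⟩ — neither side's domain matches the other.

clud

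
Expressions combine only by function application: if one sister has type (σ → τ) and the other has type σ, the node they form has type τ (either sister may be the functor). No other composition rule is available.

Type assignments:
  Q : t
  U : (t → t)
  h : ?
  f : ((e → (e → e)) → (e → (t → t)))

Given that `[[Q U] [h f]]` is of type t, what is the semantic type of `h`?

(((e → (e → e)) → (e → (t → t))) → (t → t))

At [[Q U] [h f]] (required: t): [Q U] is t, which is not a function with range t; hence [h f] is the functor — type (t → t).
At [h f] (required: (t → t)): f is ((e → (e → e)) → (e → (t → t))), which is not a function with range (t → t); hence h is the functor — type (((e → (e → e)) → (e → (t → t))) → (t → t)).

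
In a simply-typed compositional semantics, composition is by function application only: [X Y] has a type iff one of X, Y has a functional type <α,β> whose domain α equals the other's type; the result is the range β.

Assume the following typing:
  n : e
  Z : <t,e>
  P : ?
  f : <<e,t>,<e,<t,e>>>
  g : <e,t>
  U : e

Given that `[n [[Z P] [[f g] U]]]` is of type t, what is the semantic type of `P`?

<<t,e>,<<t,e>,<e,t>>>

[n [[Z P] [[f g] U]]] is required to be t. n : e cannot yield t as functor, so [[Z P] [[f g] U]] : <e,t>.
[[Z P] [[f g] U]] is required to be <e,t>. [[f g] U] : <t,e> cannot yield <e,t> as functor, so [Z P] : <<t,e>,<e,t>>.
[Z P] is required to be <<t,e>,<e,t>>. Z : <t,e> cannot yield <<t,e>,<e,t>> as functor, so P : <<t,e>,<<t,e>,<e,t>>>.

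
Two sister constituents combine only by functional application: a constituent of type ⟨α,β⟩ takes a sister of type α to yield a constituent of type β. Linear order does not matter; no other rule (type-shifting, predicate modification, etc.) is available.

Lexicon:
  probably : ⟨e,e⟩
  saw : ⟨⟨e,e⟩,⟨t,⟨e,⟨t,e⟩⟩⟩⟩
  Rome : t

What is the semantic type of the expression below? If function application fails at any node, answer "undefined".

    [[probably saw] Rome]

⟨e,⟨t,e⟩⟩

At [probably saw], saw : ⟨⟨e,e⟩,⟨t,⟨e,⟨t,e⟩⟩⟩⟩ takes probably : ⟨e,e⟩, giving ⟨t,⟨e,⟨t,e⟩⟩⟩.
At [[probably saw] Rome], [probably saw] : ⟨t,⟨e,⟨t,e⟩⟩⟩ takes Rome : t, giving ⟨e,⟨t,e⟩⟩.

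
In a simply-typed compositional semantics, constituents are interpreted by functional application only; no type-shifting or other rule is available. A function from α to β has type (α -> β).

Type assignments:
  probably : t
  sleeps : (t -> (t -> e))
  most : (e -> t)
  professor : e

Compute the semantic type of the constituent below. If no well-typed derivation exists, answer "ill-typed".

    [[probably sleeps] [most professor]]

[probably sleeps]: (t -> (t -> e)) applied to t yields (t -> e).
[most professor]: (e -> t) applied to e yields t.
[[probably sleeps] [most professor]]: (t -> e) applied to t yields e.

e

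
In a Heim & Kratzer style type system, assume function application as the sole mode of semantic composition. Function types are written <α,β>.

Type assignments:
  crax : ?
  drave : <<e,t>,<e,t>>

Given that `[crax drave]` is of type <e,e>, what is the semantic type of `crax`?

<<<e,t>,<e,t>>,<e,e>>

At [crax drave] (required: <e,e>): drave is <<e,t>,<e,t>>, which is not a function with range <e,e>; hence crax is the functor — type <<<e,t>,<e,t>>,<e,e>>.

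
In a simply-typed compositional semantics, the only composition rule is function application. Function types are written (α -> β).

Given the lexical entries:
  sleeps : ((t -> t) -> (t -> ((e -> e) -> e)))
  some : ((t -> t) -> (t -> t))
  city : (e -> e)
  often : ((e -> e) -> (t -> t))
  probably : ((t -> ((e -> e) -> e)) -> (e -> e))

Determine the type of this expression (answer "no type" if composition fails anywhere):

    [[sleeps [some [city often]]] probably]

[city often]: often is ((e -> e) -> (t -> t)), city is (e -> e); result (t -> t).
[some [city often]]: some is ((t -> t) -> (t -> t)), [city often] is (t -> t); result (t -> t).
[sleeps [some [city often]]]: sleeps is ((t -> t) -> (t -> ((e -> e) -> e))), [some [city often]] is (t -> t); result (t -> ((e -> e) -> e)).
[[sleeps [some [city often]]] probably]: probably is ((t -> ((e -> e) -> e)) -> (e -> e)), [sleeps [some [city often]]] is (t -> ((e -> e) -> e)); result (e -> e).

(e -> e)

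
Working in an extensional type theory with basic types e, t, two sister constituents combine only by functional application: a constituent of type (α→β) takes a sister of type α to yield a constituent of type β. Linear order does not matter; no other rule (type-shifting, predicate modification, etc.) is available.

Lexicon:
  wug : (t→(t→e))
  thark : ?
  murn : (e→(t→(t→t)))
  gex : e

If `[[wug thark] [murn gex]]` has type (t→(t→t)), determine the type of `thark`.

[[wug thark] [murn gex]] is required to be (t→(t→t)). [murn gex] : (t→(t→t)) cannot yield (t→(t→t)) as functor, so [wug thark] : ((t→(t→t))→(t→(t→t))).
[wug thark] is required to be ((t→(t→t))→(t→(t→t))). wug : (t→(t→e)) cannot yield ((t→(t→t))→(t→(t→t))) as functor, so thark : ((t→(t→e))→((t→(t→t))→(t→(t→t)))).

((t→(t→e))→((t→(t→t))→(t→(t→t))))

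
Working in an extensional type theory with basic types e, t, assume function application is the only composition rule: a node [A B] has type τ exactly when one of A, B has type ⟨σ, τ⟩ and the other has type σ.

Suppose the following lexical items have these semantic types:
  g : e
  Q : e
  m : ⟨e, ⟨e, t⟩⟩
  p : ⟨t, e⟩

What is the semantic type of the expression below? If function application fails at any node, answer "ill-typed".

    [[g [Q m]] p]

[Q m]: m is ⟨e, ⟨e, t⟩⟩, Q is e; result ⟨e, t⟩.
[g [Q m]]: [Q m] is ⟨e, t⟩, g is e; result t.
[[g [Q m]] p]: p is ⟨t, e⟩, [g [Q m]] is t; result e.

e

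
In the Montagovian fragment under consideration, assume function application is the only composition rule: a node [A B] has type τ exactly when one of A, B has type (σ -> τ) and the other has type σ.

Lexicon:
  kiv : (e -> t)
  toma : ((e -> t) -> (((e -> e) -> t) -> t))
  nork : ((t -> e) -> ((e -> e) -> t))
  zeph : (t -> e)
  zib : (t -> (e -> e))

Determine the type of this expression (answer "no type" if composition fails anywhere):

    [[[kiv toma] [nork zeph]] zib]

(e -> e)

[kiv toma] — toma of type ((e -> t) -> (((e -> e) -> t) -> t)) combines with kiv of type (e -> t): type (((e -> e) -> t) -> t).
[nork zeph] — nork of type ((t -> e) -> ((e -> e) -> t)) combines with zeph of type (t -> e): type ((e -> e) -> t).
[[kiv toma] [nork zeph]] — [kiv toma] of type (((e -> e) -> t) -> t) combines with [nork zeph] of type ((e -> e) -> t): type t.
[[[kiv toma] [nork zeph]] zib] — zib of type (t -> (e -> e)) combines with [[kiv toma] [nork zeph]] of type t: type (e -> e).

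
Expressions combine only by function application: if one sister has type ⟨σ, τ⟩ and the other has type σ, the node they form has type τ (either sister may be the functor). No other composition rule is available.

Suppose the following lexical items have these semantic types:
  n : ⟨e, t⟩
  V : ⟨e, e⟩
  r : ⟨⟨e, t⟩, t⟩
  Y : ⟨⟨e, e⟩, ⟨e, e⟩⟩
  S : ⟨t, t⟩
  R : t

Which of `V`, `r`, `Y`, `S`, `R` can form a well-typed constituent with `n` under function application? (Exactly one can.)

r

V : ⟨e, e⟩ — does not combine with n.
r — combines: r : ⟨⟨e, t⟩, t⟩ takes n : ⟨e, t⟩ as argument, giving t.
Y : ⟨⟨e, e⟩, ⟨e, e⟩⟩ — does not combine with n.
S : ⟨t, t⟩ — does not combine with n.
R : t — does not combine with n.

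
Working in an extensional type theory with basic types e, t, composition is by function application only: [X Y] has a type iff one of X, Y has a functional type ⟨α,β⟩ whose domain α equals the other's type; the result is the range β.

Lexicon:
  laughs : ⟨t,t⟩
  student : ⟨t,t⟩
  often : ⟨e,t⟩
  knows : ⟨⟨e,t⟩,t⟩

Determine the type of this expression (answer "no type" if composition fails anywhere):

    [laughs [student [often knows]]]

t

[often knows]: ⟨⟨e,t⟩,t⟩ applied to ⟨e,t⟩ yields t.
[student [often knows]]: ⟨t,t⟩ applied to t yields t.
[laughs [student [often knows]]]: ⟨t,t⟩ applied to t yields t.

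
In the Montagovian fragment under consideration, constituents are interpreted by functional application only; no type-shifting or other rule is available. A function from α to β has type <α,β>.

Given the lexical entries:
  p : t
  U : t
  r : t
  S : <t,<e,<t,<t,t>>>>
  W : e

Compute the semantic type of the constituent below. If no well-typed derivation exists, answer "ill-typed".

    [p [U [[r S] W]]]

t

[r S]: S is <t,<e,<t,<t,t>>>>, r is t; result <e,<t,<t,t>>>.
[[r S] W]: [r S] is <e,<t,<t,t>>>, W is e; result <t,<t,t>>.
[U [[r S] W]]: [[r S] W] is <t,<t,t>>, U is t; result <t,t>.
[p [U [[r S] W]]]: [U [[r S] W]] is <t,t>, p is t; result t.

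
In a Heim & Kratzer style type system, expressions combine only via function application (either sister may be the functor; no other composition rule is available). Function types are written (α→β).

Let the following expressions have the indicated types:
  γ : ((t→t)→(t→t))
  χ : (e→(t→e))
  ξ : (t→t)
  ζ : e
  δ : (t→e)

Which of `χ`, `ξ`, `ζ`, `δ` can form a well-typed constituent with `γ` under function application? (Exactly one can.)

ξ

χ : (e→(t→e)) — neither side's domain matches the other.
ξ — combines: γ : ((t→t)→(t→t)) takes ξ : (t→t) as argument, giving (t→t).
ζ : e — neither side's domain matches the other.
δ : (t→e) — neither side's domain matches the other.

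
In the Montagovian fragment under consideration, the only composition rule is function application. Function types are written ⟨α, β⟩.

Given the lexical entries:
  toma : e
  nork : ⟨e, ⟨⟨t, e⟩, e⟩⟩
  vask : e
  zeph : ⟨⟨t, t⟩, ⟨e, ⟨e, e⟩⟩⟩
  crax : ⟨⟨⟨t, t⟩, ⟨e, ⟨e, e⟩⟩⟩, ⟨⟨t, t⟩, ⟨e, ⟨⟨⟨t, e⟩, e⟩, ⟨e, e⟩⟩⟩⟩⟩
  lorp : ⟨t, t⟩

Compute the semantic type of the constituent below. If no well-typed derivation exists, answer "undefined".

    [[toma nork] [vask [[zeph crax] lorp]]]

At [toma nork], nork : ⟨e, ⟨⟨t, e⟩, e⟩⟩ takes toma : e, giving ⟨⟨t, e⟩, e⟩.
At [zeph crax], crax : ⟨⟨⟨t, t⟩, ⟨e, ⟨e, e⟩⟩⟩, ⟨⟨t, t⟩, ⟨e, ⟨⟨⟨t, e⟩, e⟩, ⟨e, e⟩⟩⟩⟩⟩ takes zeph : ⟨⟨t, t⟩, ⟨e, ⟨e, e⟩⟩⟩, giving ⟨⟨t, t⟩, ⟨e, ⟨⟨⟨t, e⟩, e⟩, ⟨e, e⟩⟩⟩⟩.
At [[zeph crax] lorp], [zeph crax] : ⟨⟨t, t⟩, ⟨e, ⟨⟨⟨t, e⟩, e⟩, ⟨e, e⟩⟩⟩⟩ takes lorp : ⟨t, t⟩, giving ⟨e, ⟨⟨⟨t, e⟩, e⟩, ⟨e, e⟩⟩⟩.
At [vask [[zeph crax] lorp]], [[zeph crax] lorp] : ⟨e, ⟨⟨⟨t, e⟩, e⟩, ⟨e, e⟩⟩⟩ takes vask : e, giving ⟨⟨⟨t, e⟩, e⟩, ⟨e, e⟩⟩.
At [[toma nork] [vask [[zeph crax] lorp]]], [vask [[zeph crax] lorp]] : ⟨⟨⟨t, e⟩, e⟩, ⟨e, e⟩⟩ takes [toma nork] : ⟨⟨t, e⟩, e⟩, giving ⟨e, e⟩.

⟨e, e⟩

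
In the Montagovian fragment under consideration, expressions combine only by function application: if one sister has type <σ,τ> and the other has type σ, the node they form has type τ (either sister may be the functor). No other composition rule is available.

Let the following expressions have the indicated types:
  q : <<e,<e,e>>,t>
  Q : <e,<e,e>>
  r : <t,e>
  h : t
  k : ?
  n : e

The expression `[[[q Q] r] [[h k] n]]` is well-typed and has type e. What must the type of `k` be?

<t,<e,<e,e>>>

For [[[q Q] r] [[h k] n]] to have type e with [[q Q] r] of type e, [[h k] n] must be the function: [[h k] n] : <e,e>.
For [[h k] n] to have type <e,e> with n of type e, [h k] must be the function: [h k] : <e,<e,e>>.
For [h k] to have type <e,<e,e>> with h of type t, k must be the function: k : <t,<e,<e,e>>>.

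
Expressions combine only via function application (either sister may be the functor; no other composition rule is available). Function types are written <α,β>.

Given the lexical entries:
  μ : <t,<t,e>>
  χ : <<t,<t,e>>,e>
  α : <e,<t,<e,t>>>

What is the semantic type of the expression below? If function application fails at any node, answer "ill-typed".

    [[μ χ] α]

<t,<e,t>>

[μ χ]: <<t,<t,e>>,e> applied to <t,<t,e>> yields e.
[[μ χ] α]: <e,<t,<e,t>>> applied to e yields <t,<e,t>>.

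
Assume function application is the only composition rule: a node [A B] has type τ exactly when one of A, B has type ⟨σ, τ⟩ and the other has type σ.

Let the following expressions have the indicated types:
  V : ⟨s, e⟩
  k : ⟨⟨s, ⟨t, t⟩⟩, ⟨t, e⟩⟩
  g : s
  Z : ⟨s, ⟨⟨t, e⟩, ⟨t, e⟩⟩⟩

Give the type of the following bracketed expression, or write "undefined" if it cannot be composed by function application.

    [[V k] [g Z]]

undefined

At [V k]: neither ⟨s, e⟩ nor ⟨⟨s, ⟨t, t⟩⟩, ⟨t, e⟩⟩ can take the other as argument; the node is ill-typed.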